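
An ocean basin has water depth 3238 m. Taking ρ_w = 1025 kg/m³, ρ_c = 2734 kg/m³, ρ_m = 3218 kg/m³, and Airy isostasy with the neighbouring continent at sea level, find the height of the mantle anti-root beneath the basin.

In Airy isostatic equilibrium: replacing crust with seawater at the top is compensated by replacing crust with mantle at the base: d (ρ_c − ρ_w) = a (ρ_m − ρ_c).
a = d (ρ_c − ρ_w)/(ρ_m − ρ_c) = 3238 m × 1709/484 = 11400 m.

11400 m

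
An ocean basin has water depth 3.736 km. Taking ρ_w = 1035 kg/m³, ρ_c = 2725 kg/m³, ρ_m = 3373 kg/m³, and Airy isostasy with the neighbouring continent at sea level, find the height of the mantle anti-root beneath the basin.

9.74 km

Equating mass per unit area of the two columns: replacing crust with seawater at the top is compensated by replacing crust with mantle at the base: d (ρ_c − ρ_w) = a (ρ_m − ρ_c).
a = d (ρ_c − ρ_w)/(ρ_m − ρ_c) = 3.736 km × 1690/648 = 9.74 km.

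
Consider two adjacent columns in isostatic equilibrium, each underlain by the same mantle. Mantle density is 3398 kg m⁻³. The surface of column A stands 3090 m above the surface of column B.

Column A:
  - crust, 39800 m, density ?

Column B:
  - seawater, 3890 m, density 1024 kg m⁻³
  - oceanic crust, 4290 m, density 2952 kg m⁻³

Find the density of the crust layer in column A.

2850 kg m⁻³

Take the compensation level at the base of the deeper column (depth z_c below the surface of column A) and equate Σ ρ_i t_i down to z_c; mantle fills any gap and the z_c terms cancel.
Column A: 39800×ρ + (z_c − 39800)×3398
Column B: 3090×0 + 3890×1024 + 4290×2952 + (z_c − 3090 − 8180)×3398
The z_c×3398 term appears on both sides and cancels. Collect the known terms of each column as K = Σ(ρt)_known − 3398 × (depth of known layers): K_A = 0 − 3398×39800 = −135240400; K_B = 16647440 − 3398×(3090 + 8180) = −21648020.
Balance: K_A + 39800×ρ = K_B, so ρ = (K_B − K_A)/39800 = 113592000/39800 = 2850 kg m⁻³.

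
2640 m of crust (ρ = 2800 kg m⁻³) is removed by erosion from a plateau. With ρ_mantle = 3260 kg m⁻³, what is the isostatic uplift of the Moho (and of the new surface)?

2270 m

Unloading: uplift u = e ρ_c/ρ_m = 2640 m × 2800/3260 = 2270 m.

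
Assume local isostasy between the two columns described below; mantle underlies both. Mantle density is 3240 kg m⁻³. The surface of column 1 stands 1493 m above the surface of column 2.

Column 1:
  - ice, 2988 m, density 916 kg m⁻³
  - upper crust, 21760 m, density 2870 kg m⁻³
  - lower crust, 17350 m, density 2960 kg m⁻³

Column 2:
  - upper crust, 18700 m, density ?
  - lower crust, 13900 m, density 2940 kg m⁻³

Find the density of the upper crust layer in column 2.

Take the compensation level at the base of the deeper column (depth z_c below the surface of column 1) and equate Σ ρ_i t_i down to z_c; mantle fills any gap and the z_c terms cancel.
Column 1: 2988×916 + 21760×2870 + 17350×2960 + (z_c − 42098)×3240
Column 2: 1493×0 + 18700×ρ + 13900×2940 + (z_c − 1493 − 32600)×3240
The z_c×3240 term appears on both sides and cancels. Collect the known terms of each column as K = Σ(ρt)_known − 3240 × (depth of known layers): K_1 = 116544208 − 3240×42098 = −19853312; K_2 = 40866000 − 3240×(1493 + 32600) = −69595320.
Balance: K_1 = K_2 + 18700×ρ, so ρ = (K_1 − K_2)/18700 = 49742000/18700 = 2660 kg m⁻³.

2660 kg m⁻³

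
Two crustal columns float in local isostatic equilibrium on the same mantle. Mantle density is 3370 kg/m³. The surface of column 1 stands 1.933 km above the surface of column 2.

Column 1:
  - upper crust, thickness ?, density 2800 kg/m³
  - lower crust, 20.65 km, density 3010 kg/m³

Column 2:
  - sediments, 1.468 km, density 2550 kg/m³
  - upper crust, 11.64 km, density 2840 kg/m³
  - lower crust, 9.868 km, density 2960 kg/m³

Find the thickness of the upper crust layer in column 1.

Take the compensation level at the base of the deeper column (depth z_c below the surface of column 1) and equate Σ ρ_i t_i down to z_c; mantle fills any gap and the z_c terms cancel.
Column 1: x×2800 + 20.65×3010 + (z_c − 20.65 − x)×3370
Column 2: 1.933×0 + 1.468×2550 + 11.64×2840 + 9.868×2960 + (z_c − 1.933 − 22.976)×3370
The z_c×3370 term appears on both sides and cancels. Collect the known terms of each column as K = Σ(ρt)_known − 3370 × (depth of known layers): K_1 = 62156.5 − 3370×20.65 = −7434; K_2 = 66010.28 − 3370×(1.933 + 22.976) = −17933.05.
Balance: K_1 − x×(3370 − 2800) = K_2, so x = (K_1 − K_2)/(3370 − 2800) = 10499.1/570 = 18.4 km.

18.4 km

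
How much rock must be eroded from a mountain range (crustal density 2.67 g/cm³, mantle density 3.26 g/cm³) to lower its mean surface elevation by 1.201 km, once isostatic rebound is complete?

6.64 km

Net drop Δ = e − u = e − e ρ_c/ρ_m = e (ρ_m − ρ_c)/ρ_m.
e = Δ ρ_m/(ρ_m − ρ_c) = 1.201 km × 3.26/0.59 = 6.64 km.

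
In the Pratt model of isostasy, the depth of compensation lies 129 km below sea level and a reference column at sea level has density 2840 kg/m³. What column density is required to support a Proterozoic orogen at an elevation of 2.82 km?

Pratt balance: ρ_ref D = ρ (D + h).
ρ = ρ_ref D/(D + h) = 2840 × 129 km/(129 km + 2.82 km) = 2780 kg/m³.

2780 kg/m³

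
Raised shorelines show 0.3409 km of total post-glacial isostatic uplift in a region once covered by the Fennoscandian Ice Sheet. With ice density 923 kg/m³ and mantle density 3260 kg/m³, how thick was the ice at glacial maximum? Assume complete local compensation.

1.2 km

u = t ρ_ice/ρ_m → t = u ρ_m/ρ_ice = 0.3409 km × 3260/923 = 1.2 km.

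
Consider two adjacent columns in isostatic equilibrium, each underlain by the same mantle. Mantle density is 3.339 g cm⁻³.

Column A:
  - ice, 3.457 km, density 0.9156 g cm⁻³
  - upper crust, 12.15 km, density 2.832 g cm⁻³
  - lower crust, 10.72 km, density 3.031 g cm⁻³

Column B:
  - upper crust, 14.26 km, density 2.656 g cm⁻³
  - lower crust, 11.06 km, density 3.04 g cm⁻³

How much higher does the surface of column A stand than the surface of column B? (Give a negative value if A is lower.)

For any compensation level in the mantle, the mantle terms cancel and isostasy reduces to e = (Σt_A − Σt_B) − (Σ(ρt)_A − Σ(ρt)_B) / ρ_m.
Σt_A = 26.327 km; Σt_B = 25.32 km; Σ(ρt)_A = 70.0663492; Σ(ρt)_B = 71.49696 (in km·g cm⁻³).
e = (26.327 − 25.32) − (70.0663492 − 71.49696) / 3.339 = 1.44 km.

1.44 km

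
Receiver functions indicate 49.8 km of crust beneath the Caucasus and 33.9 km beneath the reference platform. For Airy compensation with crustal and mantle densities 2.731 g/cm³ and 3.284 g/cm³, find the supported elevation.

2.68 km

Excess crust Δ = 49.8 km − 33.9 km = 15.9 km, split between elevation h and root r with h + r = Δ.
Airy balance ρ_c h = (ρ_m − ρ_c) r gives r = h ρ_c/(ρ_m − ρ_c), so h (1 + ρ_c/(ρ_m − ρ_c)) = Δ, i.e. h = Δ (ρ_m − ρ_c)/ρ_m.
h = 15.9 km × 0.553/3.284 = 2.68 km.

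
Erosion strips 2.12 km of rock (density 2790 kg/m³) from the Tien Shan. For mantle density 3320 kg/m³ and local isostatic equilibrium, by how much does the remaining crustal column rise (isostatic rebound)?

Unloading: uplift u = e ρ_c/ρ_m = 2.12 km × 2790/3320 = 1.78 km.

1.78 km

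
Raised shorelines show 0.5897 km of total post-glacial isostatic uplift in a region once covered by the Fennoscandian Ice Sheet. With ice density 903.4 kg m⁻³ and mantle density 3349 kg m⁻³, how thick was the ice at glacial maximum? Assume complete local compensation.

2.19 km

u = t ρ_ice/ρ_m → t = u ρ_m/ρ_ice = 0.5897 km × 3349/903.4 = 2.19 km.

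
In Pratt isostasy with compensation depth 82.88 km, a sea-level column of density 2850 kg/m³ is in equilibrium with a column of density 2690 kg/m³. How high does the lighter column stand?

ρ_ref D = ρ (D + h) → h = D (ρ_ref − ρ)/ρ.
h = 82.88 km × (2850 − 2690)/2690 = 4.93 km.

4.93 km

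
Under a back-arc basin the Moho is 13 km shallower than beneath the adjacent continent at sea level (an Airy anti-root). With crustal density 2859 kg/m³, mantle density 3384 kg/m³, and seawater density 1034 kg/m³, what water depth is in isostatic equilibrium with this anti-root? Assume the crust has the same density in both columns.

3.74 km

Replacing a thickness d of crust by seawater at the top must be balanced by replacing crust with mantle at the base: d (ρ_c − ρ_w) = a (ρ_m − ρ_c).
d = a (ρ_m − ρ_c)/(ρ_c − ρ_w) = 13 km × 525/1825 = 3.74 km.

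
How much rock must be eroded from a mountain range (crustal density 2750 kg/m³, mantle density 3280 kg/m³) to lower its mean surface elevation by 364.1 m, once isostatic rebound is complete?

Net drop Δ = e − u = e − e ρ_c/ρ_m = e (ρ_m − ρ_c)/ρ_m.
e = Δ ρ_m/(ρ_m − ρ_c) = 364.1 m × 3280/530 = 2250 m.

2250 m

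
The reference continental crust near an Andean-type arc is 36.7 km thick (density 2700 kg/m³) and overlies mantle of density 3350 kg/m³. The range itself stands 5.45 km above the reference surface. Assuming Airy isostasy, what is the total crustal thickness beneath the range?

64.8 km

Root depth r = h ρ_c / (ρ_m − ρ_c) = 5.45 km × 2700 / 650 = 22.64 km.
Total thickness = T + h + r = 36.7 km + 5.45 km + 22.64 km = 64.8 km.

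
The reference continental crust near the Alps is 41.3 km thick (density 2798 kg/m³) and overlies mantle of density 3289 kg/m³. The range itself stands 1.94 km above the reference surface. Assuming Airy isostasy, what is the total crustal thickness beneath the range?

Root depth r = h ρ_c / (ρ_m − ρ_c) = 1.94 km × 2798 / 491 = 11.06 km.
Total thickness = T + h + r = 41.3 km + 1.94 km + 11.06 km = 54.3 km.

54.3 km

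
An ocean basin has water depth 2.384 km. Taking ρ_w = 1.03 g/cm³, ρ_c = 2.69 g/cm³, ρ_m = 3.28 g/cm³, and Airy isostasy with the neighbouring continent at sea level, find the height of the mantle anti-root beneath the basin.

6.71 km

In Airy isostatic equilibrium: replacing crust with seawater at the top is compensated by replacing crust with mantle at the base: d (ρ_c − ρ_w) = a (ρ_m − ρ_c).
a = d (ρ_c − ρ_w)/(ρ_m − ρ_c) = 2.384 km × 1.66/0.59 = 6.71 km.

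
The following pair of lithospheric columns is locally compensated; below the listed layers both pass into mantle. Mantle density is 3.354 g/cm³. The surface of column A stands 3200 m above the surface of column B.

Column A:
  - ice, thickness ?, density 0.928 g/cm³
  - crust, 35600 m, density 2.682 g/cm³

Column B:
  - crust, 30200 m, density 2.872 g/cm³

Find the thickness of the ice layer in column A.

Take the compensation level at the base of the deeper column (depth z_c below the surface of column A) and equate Σ ρ_i t_i down to z_c; mantle fills any gap and the z_c terms cancel.
Column A: x×0.928 + 35600×2.682 + (z_c − 35600 − x)×3.354
Column B: 3200×0 + 30200×2.872 + (z_c − 3200 − 30200)×3.354
The z_c×3.354 term appears on both sides and cancels. Collect the known terms of each column as K = Σ(ρt)_known − 3.354 × (depth of known layers): K_A = 95479.2 − 3.354×35600 = −23923.2; K_B = 86734.4 − 3.354×(3200 + 30200) = −25289.2.
Balance: K_A − x×(3.354 − 0.928) = K_B, so x = (K_A − K_B)/(3.354 − 0.928) = 1366/2.426 = 563 m.

563 m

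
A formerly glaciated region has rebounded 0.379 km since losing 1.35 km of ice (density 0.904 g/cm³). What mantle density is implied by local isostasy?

ρ_m = ρ_ice t / u = 0.904 × 1.35 km/0.379 km = 3.22 g/cm³.

3.22 g/cm³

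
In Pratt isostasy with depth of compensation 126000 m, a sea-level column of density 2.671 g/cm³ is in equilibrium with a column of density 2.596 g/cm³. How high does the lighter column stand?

ρ_ref D = ρ (D + h) → h = D (ρ_ref − ρ)/ρ.
h = 126000 m × (2.671 − 2.596)/2.596 = 3640 m.

3640 m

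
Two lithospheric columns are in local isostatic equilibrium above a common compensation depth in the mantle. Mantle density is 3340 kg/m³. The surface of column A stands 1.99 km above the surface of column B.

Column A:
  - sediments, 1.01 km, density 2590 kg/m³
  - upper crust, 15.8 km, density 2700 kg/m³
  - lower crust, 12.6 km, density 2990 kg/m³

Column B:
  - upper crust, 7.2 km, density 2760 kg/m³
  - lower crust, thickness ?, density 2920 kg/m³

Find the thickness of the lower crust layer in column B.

10.6 km

Take the compensation level at the base of the deeper column (depth z_c below the surface of column A) and equate Σ ρ_i t_i down to z_c; mantle fills any gap and the z_c terms cancel.
Column A: 1.01×2590 + 15.8×2700 + 12.6×2990 + (z_c − 29.41)×3340
Column B: 1.99×0 + 7.2×2760 + x×2920 + (z_c − 1.99 − 7.2 − x)×3340
The z_c×3340 term appears on both sides and cancels. Collect the known terms of each column as K = Σ(ρt)_known − 3340 × (depth of known layers): K_A = 82949.9 − 3340×29.41 = −15279.5; K_B = 19872 − 3340×(1.99 + 7.2) = −10822.6.
Balance: K_A = K_B − x×(3340 − 2920), so x = (K_B − K_A)/(3340 − 2920) = 4456.9/420 = 10.6 km.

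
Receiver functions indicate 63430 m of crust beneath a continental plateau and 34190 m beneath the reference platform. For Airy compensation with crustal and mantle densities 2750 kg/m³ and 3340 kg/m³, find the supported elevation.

Excess crust Δ = 63430 m − 34190 m = 29240 m, split between elevation h and root r with h + r = Δ.
Airy balance ρ_c h = (ρ_m − ρ_c) r gives r = h ρ_c/(ρ_m − ρ_c), so h (1 + ρ_c/(ρ_m − ρ_c)) = Δ, i.e. h = Δ (ρ_m − ρ_c)/ρ_m.
h = 29240 m × 590/3340 = 5170 m.

5170 m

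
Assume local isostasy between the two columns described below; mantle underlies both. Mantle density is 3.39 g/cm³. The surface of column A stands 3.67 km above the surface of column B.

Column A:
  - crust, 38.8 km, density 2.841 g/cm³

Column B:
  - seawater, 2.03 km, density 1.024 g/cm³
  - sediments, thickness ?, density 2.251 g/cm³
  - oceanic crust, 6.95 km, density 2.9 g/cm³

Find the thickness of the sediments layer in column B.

0.572 km

Take the compensation level at the base of the deeper column (depth z_c below the surface of column A) and equate Σ ρ_i t_i down to z_c; mantle fills any gap and the z_c terms cancel.
Column A: 38.8×2.841 + (z_c − 38.8)×3.39
Column B: 3.67×0 + 2.03×1.024 + x×2.251 + 6.95×2.9 + (z_c − 3.67 − 8.98 − x)×3.39
The z_c×3.39 term appears on both sides and cancels. Collect the known terms of each column as K = Σ(ρt)_known − 3.39 × (depth of known layers): K_A = 110.2308 − 3.39×38.8 = −21.3012; K_B = 22.23372 − 3.39×(3.67 + 8.98) = −20.64978.
Balance: K_A = K_B − x×(3.39 − 2.251), so x = (K_B − K_A)/(3.39 − 2.251) = 0.65142/1.139 = 0.572 km.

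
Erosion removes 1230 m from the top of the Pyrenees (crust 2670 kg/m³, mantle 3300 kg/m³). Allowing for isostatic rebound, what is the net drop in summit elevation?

235 m

Rebound u = e ρ_c/ρ_m = 1230 m × 2670/3300 = 995.2 m.
Net surface drop = e − u = 1230 m − 995.2 m = e (ρ_m − ρ_c)/ρ_m = 235 m.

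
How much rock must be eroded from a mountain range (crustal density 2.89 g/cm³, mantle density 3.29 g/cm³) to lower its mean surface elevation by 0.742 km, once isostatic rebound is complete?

Net drop Δ = e − u = e − e ρ_c/ρ_m = e (ρ_m − ρ_c)/ρ_m.
e = Δ ρ_m/(ρ_m − ρ_c) = 0.742 km × 3.29/0.4 = 6.1 km.

6.1 km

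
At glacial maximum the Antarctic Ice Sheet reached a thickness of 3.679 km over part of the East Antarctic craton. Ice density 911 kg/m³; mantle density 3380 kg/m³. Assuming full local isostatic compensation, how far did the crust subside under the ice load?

0.992 km

Balancing pressure at the compensation depth: the ice load ρ_ice t is balanced by mantle displaced below, ρ_m s.
s = t ρ_ice / ρ_m = 3.679 km × 911/3380 = 0.992 km.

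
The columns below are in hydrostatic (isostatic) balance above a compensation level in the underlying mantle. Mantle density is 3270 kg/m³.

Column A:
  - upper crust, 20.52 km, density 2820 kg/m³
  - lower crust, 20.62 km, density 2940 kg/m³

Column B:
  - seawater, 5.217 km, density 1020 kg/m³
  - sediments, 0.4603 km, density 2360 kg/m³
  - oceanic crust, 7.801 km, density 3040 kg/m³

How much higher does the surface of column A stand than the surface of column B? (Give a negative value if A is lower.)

For any compensation level in the mantle, the mantle terms cancel and isostasy reduces to e = (Σt_A − Σt_B) − (Σ(ρt)_A − Σ(ρt)_B) / ρ_m.
Σt_A = 41.14 km; Σt_B = 13.4783 km; Σ(ρt)_A = 118489.2; Σ(ρt)_B = 30122.688 (in km·kg/m³).
e = (41.14 − 13.4783) − (118489.2 − 30122.688) / 3270 = 0.638 km.

0.638 km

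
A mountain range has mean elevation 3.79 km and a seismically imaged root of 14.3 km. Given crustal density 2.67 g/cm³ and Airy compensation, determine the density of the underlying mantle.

3.38 g/cm³

Airy balance: ρ_c h = (ρ_m − ρ_c) r → ρ_m = ρ_c (1 + h/r).
ρ_m = 2.67 × (1 + 3.79 km/14.3 km) = 3.38 g/cm³.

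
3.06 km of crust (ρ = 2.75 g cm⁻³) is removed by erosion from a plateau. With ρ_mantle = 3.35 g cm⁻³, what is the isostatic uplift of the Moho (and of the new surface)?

Unloading: uplift u = e ρ_c/ρ_m = 3.06 km × 2.75/3.35 = 2.51 km.

2.51 km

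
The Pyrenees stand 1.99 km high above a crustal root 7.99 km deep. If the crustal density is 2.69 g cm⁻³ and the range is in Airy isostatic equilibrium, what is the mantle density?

Airy balance: ρ_c h = (ρ_m − ρ_c) r → ρ_m = ρ_c (1 + h/r).
ρ_m = 2.69 × (1 + 1.99 km/7.99 km) = 3.36 g cm⁻³.

3.36 g cm⁻³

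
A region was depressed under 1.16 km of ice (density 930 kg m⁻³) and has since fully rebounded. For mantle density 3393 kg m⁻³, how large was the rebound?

Removing the load lets mantle flow back in; uplift u satisfies ρ_ice t = ρ_m u.
u = t ρ_ice/ρ_m = 1.16 km × 930/3393 = 0.318 km.

0.318 km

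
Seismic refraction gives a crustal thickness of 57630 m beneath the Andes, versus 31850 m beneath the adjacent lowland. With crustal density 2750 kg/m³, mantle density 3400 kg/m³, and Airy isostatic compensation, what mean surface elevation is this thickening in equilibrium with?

Excess crust Δ = 57630 m − 31850 m = 25780 m, split between elevation h and root r with h + r = Δ.
Airy balance ρ_c h = (ρ_m − ρ_c) r gives r = h ρ_c/(ρ_m − ρ_c), so h (1 + ρ_c/(ρ_m − ρ_c)) = Δ, i.e. h = Δ (ρ_m − ρ_c)/ρ_m.
h = 25780 m × 650/3400 = 4930 m.

4930 m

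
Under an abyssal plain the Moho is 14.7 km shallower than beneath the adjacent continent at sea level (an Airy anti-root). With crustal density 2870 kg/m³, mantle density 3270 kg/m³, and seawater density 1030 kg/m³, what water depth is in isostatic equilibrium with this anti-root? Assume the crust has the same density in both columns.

Replacing a thickness d of crust by seawater at the top must be balanced by replacing crust with mantle at the base: d (ρ_c − ρ_w) = a (ρ_m − ρ_c).
d = a (ρ_m − ρ_c)/(ρ_c − ρ_w) = 14.7 km × 400/1840 = 3.2 km.

3.2 km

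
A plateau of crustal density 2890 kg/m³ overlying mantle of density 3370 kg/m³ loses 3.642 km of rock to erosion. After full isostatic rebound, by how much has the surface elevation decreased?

0.519 km

Rebound u = e ρ_c/ρ_m = 3.642 km × 2890/3370 = 3.123 km.
Net surface drop = e − u = 3.642 km − 3.123 km = e (ρ_m − ρ_c)/ρ_m = 0.519 km.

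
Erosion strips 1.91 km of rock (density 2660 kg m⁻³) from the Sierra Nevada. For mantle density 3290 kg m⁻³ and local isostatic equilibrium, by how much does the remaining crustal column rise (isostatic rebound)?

Unloading: uplift u = e ρ_c/ρ_m = 1.91 km × 2660/3290 = 1.54 km.

1.54 km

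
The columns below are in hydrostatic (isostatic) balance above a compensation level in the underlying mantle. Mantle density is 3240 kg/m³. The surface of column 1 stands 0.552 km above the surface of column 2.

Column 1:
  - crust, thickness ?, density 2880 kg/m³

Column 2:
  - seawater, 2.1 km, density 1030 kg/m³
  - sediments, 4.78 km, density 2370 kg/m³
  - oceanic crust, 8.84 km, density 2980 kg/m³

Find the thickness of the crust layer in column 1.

35.8 km

Take the compensation level at the base of the deeper column (depth z_c below the surface of column 1) and equate Σ ρ_i t_i down to z_c; mantle fills any gap and the z_c terms cancel.
Column 1: x×2880 + (z_c − 0 − x)×3240
Column 2: 0.552×0 + 2.1×1030 + 4.78×2370 + 8.84×2980 + (z_c − 0.552 − 15.72)×3240
The z_c×3240 term appears on both sides and cancels. Collect the known terms of each column as K = Σ(ρt)_known − 3240 × (depth of known layers): K_1 = 0 − 3240×0 = 0; K_2 = 39834.8 − 3240×(0.552 + 15.72) = −12886.48.
Balance: K_1 − x×(3240 − 2880) = K_2, so x = (K_1 − K_2)/(3240 − 2880) = 12886.5/360 = 35.8 km.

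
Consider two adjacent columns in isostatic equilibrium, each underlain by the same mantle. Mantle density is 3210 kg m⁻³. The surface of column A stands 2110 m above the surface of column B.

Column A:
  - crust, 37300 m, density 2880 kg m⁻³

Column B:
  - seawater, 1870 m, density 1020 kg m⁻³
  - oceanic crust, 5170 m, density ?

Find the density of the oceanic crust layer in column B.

2930 kg m⁻³

Take the compensation level at the base of the deeper column (depth z_c below the surface of column A) and equate Σ ρ_i t_i down to z_c; mantle fills any gap and the z_c terms cancel.
Column A: 37300×2880 + (z_c − 37300)×3210
Column B: 2110×0 + 1870×1020 + 5170×ρ + (z_c − 2110 − 7040)×3210
The z_c×3210 term appears on both sides and cancels. Collect the known terms of each column as K = Σ(ρt)_known − 3210 × (depth of known layers): K_A = 107424000 − 3210×37300 = −12309000; K_B = 1907400 − 3210×(2110 + 7040) = −27464100.
Balance: K_A = K_B + 5170×ρ, so ρ = (K_A − K_B)/5170 = 15155100/5170 = 2930 kg m⁻³.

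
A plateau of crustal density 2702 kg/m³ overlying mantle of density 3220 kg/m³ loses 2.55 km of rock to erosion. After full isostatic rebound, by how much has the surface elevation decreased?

0.41 km

Rebound u = e ρ_c/ρ_m = 2.55 km × 2702/3220 = 2.14 km.
Net surface drop = e − u = 2.55 km − 2.14 km = e (ρ_m − ρ_c)/ρ_m = 0.41 km.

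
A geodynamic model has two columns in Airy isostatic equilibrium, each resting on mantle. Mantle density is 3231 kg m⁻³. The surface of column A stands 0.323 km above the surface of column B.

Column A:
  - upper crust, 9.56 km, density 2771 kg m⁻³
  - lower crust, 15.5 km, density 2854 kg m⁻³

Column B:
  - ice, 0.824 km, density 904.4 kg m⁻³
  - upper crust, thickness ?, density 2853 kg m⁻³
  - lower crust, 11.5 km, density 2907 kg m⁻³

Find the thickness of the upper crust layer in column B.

Take the compensation level at the base of the deeper column (depth z_c below the surface of column A) and equate Σ ρ_i t_i down to z_c; mantle fills any gap and the z_c terms cancel.
Column A: 9.56×2771 + 15.5×2854 + (z_c − 25.06)×3231
Column B: 0.323×0 + 0.824×904.4 + x×2853 + 11.5×2907 + (z_c − 0.323 − 12.324 − x)×3231
The z_c×3231 term appears on both sides and cancels. Collect the known terms of each column as K = Σ(ρt)_known − 3231 × (depth of known layers): K_A = 70727.76 − 3231×25.06 = −10241.1; K_B = 34175.7256 − 3231×(0.323 + 12.324) = −6686.7314.
Balance: K_A = K_B − x×(3231 − 2853), so x = (K_B − K_A)/(3231 − 2853) = 3554.37/378 = 9.4 km.

9.4 km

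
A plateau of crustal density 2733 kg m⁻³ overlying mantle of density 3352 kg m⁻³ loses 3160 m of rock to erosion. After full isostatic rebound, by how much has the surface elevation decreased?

584 m

Rebound u = e ρ_c/ρ_m = 3160 m × 2733/3352 = 2576 m.
Net surface drop = e − u = 3160 m − 2576 m = e (ρ_m − ρ_c)/ρ_m = 584 m.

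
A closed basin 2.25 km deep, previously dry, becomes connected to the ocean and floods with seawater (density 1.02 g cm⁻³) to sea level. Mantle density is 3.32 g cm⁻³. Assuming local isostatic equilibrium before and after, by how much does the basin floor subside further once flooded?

0.998 km

After flooding the water column is d + s deep. Its weight must equal the weight of mantle displaced by the extra subsidence s: (d + s) ρ_w = s ρ_m.
s = d ρ_w / (ρ_m − ρ_w) = 2.25 km × 1.02/(3.32 − 1.02) = 0.998 km.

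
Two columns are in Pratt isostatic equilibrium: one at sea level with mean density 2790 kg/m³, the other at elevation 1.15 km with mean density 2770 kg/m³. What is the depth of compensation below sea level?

ρ_ref D = ρ (D + h) → D (ρ_ref − ρ) = ρ h.
D = ρ h/(ρ_ref − ρ) = 2770 × 1.15 km/(2790 − 2770) = 159 km.

159 km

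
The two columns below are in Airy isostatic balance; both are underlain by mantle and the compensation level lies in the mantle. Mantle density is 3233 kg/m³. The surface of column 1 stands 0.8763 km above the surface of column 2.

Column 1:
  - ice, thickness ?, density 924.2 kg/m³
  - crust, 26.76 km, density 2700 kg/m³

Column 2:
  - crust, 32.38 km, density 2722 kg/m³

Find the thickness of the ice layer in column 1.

2.22 km

Take the compensation level at the base of the deeper column (depth z_c below the surface of column 1) and equate Σ ρ_i t_i down to z_c; mantle fills any gap and the z_c terms cancel.
Column 1: x×924.2 + 26.76×2700 + (z_c − 26.76 − x)×3233
Column 2: 0.8763×0 + 32.38×2722 + (z_c − 0.8763 − 32.38)×3233
The z_c×3233 term appears on both sides and cancels. Collect the known terms of each column as K = Σ(ρt)_known − 3233 × (depth of known layers): K_1 = 72252 − 3233×26.76 = −14263.08; K_2 = 88138.36 − 3233×(0.8763 + 32.38) = −19379.2579.
Balance: K_1 − x×(3233 − 924.2) = K_2, so x = (K_1 − K_2)/(3233 − 924.2) = 5116.18/2308.8 = 2.22 km.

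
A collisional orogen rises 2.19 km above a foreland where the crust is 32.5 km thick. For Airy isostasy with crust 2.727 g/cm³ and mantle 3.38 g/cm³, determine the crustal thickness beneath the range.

43.8 km

Root depth r = h ρ_c / (ρ_m − ρ_c) = 2.19 km × 2.727 / 0.653 = 9.146 km.
Total thickness = T + h + r = 32.5 km + 2.19 km + 9.146 km = 43.8 km.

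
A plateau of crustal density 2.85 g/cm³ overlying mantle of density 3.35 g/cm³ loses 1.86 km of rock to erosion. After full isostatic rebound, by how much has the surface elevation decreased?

Rebound u = e ρ_c/ρ_m = 1.86 km × 2.85/3.35 = 1.582 km.
Net surface drop = e − u = 1.86 km − 1.582 km = e (ρ_m − ρ_c)/ρ_m = 0.278 km.

0.278 km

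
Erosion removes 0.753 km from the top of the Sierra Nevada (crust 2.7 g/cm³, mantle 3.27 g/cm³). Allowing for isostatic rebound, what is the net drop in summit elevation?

Rebound u = e ρ_c/ρ_m = 0.753 km × 2.7/3.27 = 0.6217 km.
Net surface drop = e − u = 0.753 km − 0.6217 km = e (ρ_m − ρ_c)/ρ_m = 0.131 km.

0.131 km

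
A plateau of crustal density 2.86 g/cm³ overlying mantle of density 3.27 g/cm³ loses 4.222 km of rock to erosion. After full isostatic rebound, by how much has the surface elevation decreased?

Rebound u = e ρ_c/ρ_m = 4.222 km × 2.86/3.27 = 3.693 km.
Net surface drop = e − u = 4.222 km − 3.693 km = e (ρ_m − ρ_c)/ρ_m = 0.529 km.

0.529 km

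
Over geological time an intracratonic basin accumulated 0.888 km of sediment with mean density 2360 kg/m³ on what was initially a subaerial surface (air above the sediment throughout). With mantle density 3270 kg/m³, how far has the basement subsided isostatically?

0.641 km

Subaerial load: s = t ρ_sed / ρ_m = 0.888 km × 2360/3270 = 0.641 km.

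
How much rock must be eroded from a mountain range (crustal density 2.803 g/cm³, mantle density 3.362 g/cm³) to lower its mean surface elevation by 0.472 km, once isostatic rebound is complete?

2.84 km

Net drop Δ = e − u = e − e ρ_c/ρ_m = e (ρ_m − ρ_c)/ρ_m.
e = Δ ρ_m/(ρ_m − ρ_c) = 0.472 km × 3.362/0.559 = 2.84 km.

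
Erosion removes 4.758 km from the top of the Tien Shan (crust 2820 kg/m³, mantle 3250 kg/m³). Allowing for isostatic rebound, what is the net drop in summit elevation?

Rebound u = e ρ_c/ρ_m = 4.758 km × 2820/3250 = 4.128 km.
Net surface drop = e − u = 4.758 km − 4.128 km = e (ρ_m − ρ_c)/ρ_m = 0.63 km.

0.63 km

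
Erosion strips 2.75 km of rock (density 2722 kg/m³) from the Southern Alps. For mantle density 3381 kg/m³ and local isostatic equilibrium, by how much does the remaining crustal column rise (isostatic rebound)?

Unloading: uplift u = e ρ_c/ρ_m = 2.75 km × 2722/3381 = 2.21 km.

2.21 km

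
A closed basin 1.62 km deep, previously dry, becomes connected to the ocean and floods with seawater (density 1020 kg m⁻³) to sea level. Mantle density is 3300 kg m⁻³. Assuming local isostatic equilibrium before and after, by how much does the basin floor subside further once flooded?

After flooding the water column is d + s deep. Its weight must equal the weight of mantle displaced by the extra subsidence s: (d + s) ρ_w = s ρ_m.
s = d ρ_w / (ρ_m − ρ_w) = 1.62 km × 1020/(3300 − 1020) = 0.725 km.

0.725 km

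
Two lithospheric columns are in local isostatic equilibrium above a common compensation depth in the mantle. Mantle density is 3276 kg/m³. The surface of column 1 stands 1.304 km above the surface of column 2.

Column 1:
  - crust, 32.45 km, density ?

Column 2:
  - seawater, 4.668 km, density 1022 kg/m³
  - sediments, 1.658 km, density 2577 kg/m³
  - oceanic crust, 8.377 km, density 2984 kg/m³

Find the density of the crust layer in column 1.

2710 kg/m³

Take the compensation level at the base of the deeper column (depth z_c below the surface of column 1) and equate Σ ρ_i t_i down to z_c; mantle fills any gap and the z_c terms cancel.
Column 1: 32.45×ρ + (z_c − 32.45)×3276
Column 2: 1.304×0 + 4.668×1022 + 1.658×2577 + 8.377×2984 + (z_c − 1.304 − 14.703)×3276
The z_c×3276 term appears on both sides and cancels. Collect the known terms of each column as K = Σ(ρt)_known − 3276 × (depth of known layers): K_1 = 0 − 3276×32.45 = −106306.2; K_2 = 34040.33 − 3276×(1.304 + 14.703) = −18398.602.
Balance: K_1 + 32.45×ρ = K_2, so ρ = (K_2 − K_1)/32.45 = 87907.6/32.45 = 2710 kg/m³.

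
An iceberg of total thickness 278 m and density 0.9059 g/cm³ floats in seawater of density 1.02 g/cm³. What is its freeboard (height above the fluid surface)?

31.1 m

Floating equilibrium: submerged depth d = t ρ_obj/ρ_fluid = 278 m × 0.9059/1.02 = 246.9 m.
Freeboard = t − d = 278 m − 246.9 m = 31.1 m.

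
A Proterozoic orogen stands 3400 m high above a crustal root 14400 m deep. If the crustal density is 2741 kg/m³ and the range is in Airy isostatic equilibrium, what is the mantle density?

Airy balance: ρ_c h = (ρ_m − ρ_c) r → ρ_m = ρ_c (1 + h/r).
ρ_m = 2741 × (1 + 3400 m/14400 m) = 3390 kg/m³.

3390 kg/m³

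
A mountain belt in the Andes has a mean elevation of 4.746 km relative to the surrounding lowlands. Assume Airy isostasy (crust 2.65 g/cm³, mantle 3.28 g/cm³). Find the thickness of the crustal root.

20 km

In Airy isostatic equilibrium: the weight of the topography is balanced by the buoyancy of the root, ρ_c h = (ρ_m − ρ_c) r.
r = h · ρ_c / (ρ_m − ρ_c) = 4.746 km × 2.65 / (3.28 − 2.65) = 20 km.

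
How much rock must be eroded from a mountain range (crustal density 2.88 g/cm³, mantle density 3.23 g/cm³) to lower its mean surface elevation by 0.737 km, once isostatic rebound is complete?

6.8 km

Net drop Δ = e − u = e − e ρ_c/ρ_m = e (ρ_m − ρ_c)/ρ_m.
e = Δ ρ_m/(ρ_m − ρ_c) = 0.737 km × 3.23/0.35 = 6.8 km.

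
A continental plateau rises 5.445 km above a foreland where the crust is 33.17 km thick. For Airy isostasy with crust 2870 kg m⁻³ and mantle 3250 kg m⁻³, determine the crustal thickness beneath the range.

79.7 km

Root depth r = h ρ_c / (ρ_m − ρ_c) = 5.445 km × 2870 / 380 = 41.12 km.
Total thickness = T + h + r = 33.17 km + 5.445 km + 41.12 km = 79.7 km.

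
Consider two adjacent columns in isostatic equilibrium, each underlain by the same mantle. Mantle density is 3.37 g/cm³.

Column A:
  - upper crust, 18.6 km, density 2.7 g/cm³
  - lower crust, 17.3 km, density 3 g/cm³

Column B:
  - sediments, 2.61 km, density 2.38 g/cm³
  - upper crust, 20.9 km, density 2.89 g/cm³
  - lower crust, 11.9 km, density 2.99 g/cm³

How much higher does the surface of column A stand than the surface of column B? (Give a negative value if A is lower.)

0.512 km

For any compensation level in the mantle, the mantle terms cancel and isostasy reduces to e = (Σt_A − Σt_B) − (Σ(ρt)_A − Σ(ρt)_B) / ρ_m.
Σt_A = 35.9 km; Σt_B = 35.41 km; Σ(ρt)_A = 102.12; Σ(ρt)_B = 102.1938 (in km·g/cm³).
e = (35.9 − 35.41) − (102.12 − 102.1938) / 3.37 = 0.512 km.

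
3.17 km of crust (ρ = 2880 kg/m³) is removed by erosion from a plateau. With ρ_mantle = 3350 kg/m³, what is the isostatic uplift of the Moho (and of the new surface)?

2.73 km

Unloading: uplift u = e ρ_c/ρ_m = 3.17 km × 2880/3350 = 2.73 km.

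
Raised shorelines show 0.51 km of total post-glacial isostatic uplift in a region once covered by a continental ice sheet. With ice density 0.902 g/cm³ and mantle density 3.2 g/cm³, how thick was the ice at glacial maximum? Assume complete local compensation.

1.81 km

u = t ρ_ice/ρ_m → t = u ρ_m/ρ_ice = 0.51 km × 3.2/0.902 = 1.81 km.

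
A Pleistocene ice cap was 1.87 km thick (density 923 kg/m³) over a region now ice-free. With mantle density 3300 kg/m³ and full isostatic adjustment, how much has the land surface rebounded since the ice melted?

0.523 km

Removing the load lets mantle flow back in; uplift u satisfies ρ_ice t = ρ_m u.
u = t ρ_ice/ρ_m = 1.87 km × 923/3300 = 0.523 km.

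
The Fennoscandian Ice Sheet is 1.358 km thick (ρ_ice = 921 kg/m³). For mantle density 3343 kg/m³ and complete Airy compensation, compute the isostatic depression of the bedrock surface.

0.374 km

In Airy isostatic equilibrium: the ice load ρ_ice t is balanced by mantle displaced below, ρ_m s.
s = t ρ_ice / ρ_m = 1.358 km × 921/3343 = 0.374 km.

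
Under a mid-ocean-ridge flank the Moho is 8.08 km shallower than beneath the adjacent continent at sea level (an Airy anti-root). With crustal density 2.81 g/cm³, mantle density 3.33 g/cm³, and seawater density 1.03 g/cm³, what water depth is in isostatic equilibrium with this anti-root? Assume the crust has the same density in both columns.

Replacing a thickness d of crust by seawater at the top must be balanced by replacing crust with mantle at the base: d (ρ_c − ρ_w) = a (ρ_m − ρ_c).
d = a (ρ_m − ρ_c)/(ρ_c − ρ_w) = 8.08 km × 0.52/1.78 = 2.36 km.

2.36 km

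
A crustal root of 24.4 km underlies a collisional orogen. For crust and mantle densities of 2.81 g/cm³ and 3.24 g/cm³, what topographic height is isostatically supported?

3.73 km

In Airy isostatic equilibrium: ρ_c h = (ρ_m − ρ_c) r.
h = r (ρ_m − ρ_c) / ρ_c = 24.4 km × (3.24 − 2.81) / 2.81 = 3.73 km.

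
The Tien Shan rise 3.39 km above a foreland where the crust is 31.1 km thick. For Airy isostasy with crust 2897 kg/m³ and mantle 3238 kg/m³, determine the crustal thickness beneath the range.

63.3 km

Root depth r = h ρ_c / (ρ_m − ρ_c) = 3.39 km × 2897 / 341 = 28.8 km.
Total thickness = T + h + r = 31.1 km + 3.39 km + 28.8 km = 63.3 km.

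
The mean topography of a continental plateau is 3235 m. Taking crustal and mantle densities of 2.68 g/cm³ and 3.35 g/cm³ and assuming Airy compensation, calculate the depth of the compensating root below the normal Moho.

Balancing pressure at the compensation depth: the weight of the topography is balanced by the buoyancy of the root, ρ_c h = (ρ_m − ρ_c) r.
r = h · ρ_c / (ρ_m − ρ_c) = 3235 m × 2.68 / (3.35 − 2.68) = 12900 m.

12900 m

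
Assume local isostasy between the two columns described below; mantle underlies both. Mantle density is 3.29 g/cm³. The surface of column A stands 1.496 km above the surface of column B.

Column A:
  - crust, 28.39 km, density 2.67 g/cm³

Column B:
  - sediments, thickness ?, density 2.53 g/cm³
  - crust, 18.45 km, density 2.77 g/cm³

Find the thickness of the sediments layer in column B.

Take the compensation level at the base of the deeper column (depth z_c below the surface of column A) and equate Σ ρ_i t_i down to z_c; mantle fills any gap and the z_c terms cancel.
Column A: 28.39×2.67 + (z_c − 28.39)×3.29
Column B: 1.496×0 + x×2.53 + 18.45×2.77 + (z_c − 1.496 − 18.45 − x)×3.29
The z_c×3.29 term appears on both sides and cancels. Collect the known terms of each column as K = Σ(ρt)_known − 3.29 × (depth of known layers): K_A = 75.8013 − 3.29×28.39 = −17.6018; K_B = 51.1065 − 3.29×(1.496 + 18.45) = −14.51584.
Balance: K_A = K_B − x×(3.29 − 2.53), so x = (K_B − K_A)/(3.29 − 2.53) = 3.08596/0.76 = 4.06 km.

4.06 km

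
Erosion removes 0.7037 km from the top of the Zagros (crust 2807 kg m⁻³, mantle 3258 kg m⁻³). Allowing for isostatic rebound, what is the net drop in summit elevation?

Rebound u = e ρ_c/ρ_m = 0.7037 km × 2807/3258 = 0.6063 km.
Net surface drop = e − u = 0.7037 km − 0.6063 km = e (ρ_m − ρ_c)/ρ_m = 0.0974 km.

0.0974 km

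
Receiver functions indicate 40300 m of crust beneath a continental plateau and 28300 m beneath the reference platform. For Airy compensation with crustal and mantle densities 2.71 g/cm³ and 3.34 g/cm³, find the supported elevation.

Excess crust Δ = 40300 m − 28300 m = 12000 m, split between elevation h and root r with h + r = Δ.
Airy balance ρ_c h = (ρ_m − ρ_c) r gives r = h ρ_c/(ρ_m − ρ_c), so h (1 + ρ_c/(ρ_m − ρ_c)) = Δ, i.e. h = Δ (ρ_m − ρ_c)/ρ_m.
h = 12000 m × 0.63/3.34 = 2260 m.

2260 m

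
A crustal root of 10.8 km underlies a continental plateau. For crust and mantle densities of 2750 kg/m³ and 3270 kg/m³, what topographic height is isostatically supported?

2.04 km

For local isostatic compensation: ρ_c h = (ρ_m − ρ_c) r.
h = r (ρ_m − ρ_c) / ρ_c = 10.8 km × (3270 − 2750) / 2750 = 2.04 km.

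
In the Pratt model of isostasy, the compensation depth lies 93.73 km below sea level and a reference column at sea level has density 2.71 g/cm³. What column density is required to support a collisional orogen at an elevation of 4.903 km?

2.58 g/cm³

Pratt balance: ρ_ref D = ρ (D + h).
ρ = ρ_ref D/(D + h) = 2.71 × 93.73 km/(93.73 km + 4.903 km) = 2.58 g/cm³.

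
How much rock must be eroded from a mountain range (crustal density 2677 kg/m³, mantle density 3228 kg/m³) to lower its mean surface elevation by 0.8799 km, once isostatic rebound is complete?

5.15 km

Net drop Δ = e − u = e − e ρ_c/ρ_m = e (ρ_m − ρ_c)/ρ_m.
e = Δ ρ_m/(ρ_m − ρ_c) = 0.8799 km × 3228/551 = 5.15 km.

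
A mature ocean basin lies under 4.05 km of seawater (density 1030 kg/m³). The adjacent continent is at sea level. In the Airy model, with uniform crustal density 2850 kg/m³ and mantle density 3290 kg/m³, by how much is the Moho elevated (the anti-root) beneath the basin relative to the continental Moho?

16.8 km

In Airy isostatic equilibrium: replacing crust with seawater at the top is compensated by replacing crust with mantle at the base: d (ρ_c − ρ_w) = a (ρ_m − ρ_c).
a = d (ρ_c − ρ_w)/(ρ_m − ρ_c) = 4.05 km × 1820/440 = 16.8 km.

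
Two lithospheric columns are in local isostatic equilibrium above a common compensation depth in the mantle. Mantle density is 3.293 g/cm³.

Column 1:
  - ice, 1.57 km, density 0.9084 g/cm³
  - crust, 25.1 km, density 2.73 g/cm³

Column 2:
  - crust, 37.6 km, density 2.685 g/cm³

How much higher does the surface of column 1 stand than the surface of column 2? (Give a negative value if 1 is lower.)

−1.51 km

For any compensation level in the mantle, the mantle terms cancel and isostasy reduces to e = (Σt_1 − Σt_2) − (Σ(ρt)_1 − Σ(ρt)_2) / ρ_m.
Σt_1 = 26.67 km; Σt_2 = 37.6 km; Σ(ρt)_1 = 69.949188; Σ(ρt)_2 = 100.956 (in km·g/cm³).
e = (26.67 − 37.6) − (69.949188 − 100.956) / 3.293 = −1.51 km.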